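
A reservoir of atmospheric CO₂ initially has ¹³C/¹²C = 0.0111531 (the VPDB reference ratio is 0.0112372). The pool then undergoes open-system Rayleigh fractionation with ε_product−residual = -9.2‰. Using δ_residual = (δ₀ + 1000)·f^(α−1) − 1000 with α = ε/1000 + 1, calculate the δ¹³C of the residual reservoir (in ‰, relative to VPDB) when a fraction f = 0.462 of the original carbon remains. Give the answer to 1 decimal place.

-0.4‰

δ₀ = (0.0111531/0.0112372 − 1)×1000 = (0.992516 − 1)×1000 = -7.484‰
α − 1 = ε/1000 = -0.0092
f^(α−1) = 0.462^(-0.0092) = 1.007129
δ_res = (-7.484 + 1000) × 1.007129 − 1000 = 999.592 − 1000 = -0.41‰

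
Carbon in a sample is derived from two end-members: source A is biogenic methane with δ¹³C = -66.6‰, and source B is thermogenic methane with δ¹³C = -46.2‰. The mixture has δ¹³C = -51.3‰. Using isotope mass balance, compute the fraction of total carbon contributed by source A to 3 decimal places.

δ_mix = f_A·δ_A + (1 − f_A)·δ_B  ⇒  f_A = (δ_mix − δ_B)/(δ_A − δ_B)
f_A = (-51.3 − (-46.2)) / (-66.6 − (-46.2))
f_A = -5.1 / -20.4 = 0.2500

0.250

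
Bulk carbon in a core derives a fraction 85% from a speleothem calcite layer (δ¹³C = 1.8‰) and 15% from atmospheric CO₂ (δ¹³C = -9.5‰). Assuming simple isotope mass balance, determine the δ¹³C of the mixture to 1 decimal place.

δ_mix = f_A·δ_A + f_B·δ_B
δ_mix = 0.85 × (1.8) + 0.15 × (-9.5)
δ_mix = 1.53 + -1.43 = 0.10‰

0.1‰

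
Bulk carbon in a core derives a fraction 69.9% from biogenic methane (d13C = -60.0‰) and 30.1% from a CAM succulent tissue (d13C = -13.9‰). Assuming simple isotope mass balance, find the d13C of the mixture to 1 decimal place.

δ_mix = f_A·δ_A + f_B·δ_B
δ_mix = 0.699 × (-60.0) + 0.301 × (-13.9)
δ_mix = -41.94 + -4.18 = -46.12‰

-46.1‰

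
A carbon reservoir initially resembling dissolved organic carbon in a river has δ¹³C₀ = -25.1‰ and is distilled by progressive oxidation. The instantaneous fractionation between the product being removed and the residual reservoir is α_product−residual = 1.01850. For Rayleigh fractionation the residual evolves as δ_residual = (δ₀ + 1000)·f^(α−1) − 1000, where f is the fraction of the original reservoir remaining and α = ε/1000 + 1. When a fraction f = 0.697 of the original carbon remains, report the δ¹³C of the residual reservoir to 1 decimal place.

-31.6‰

Rayleigh residual: δ_res = (δ₀ + 1000)·f^(α−1) − 1000
α − 1 = 0.01850
f^(α−1) = 0.697^(0.01850) = 0.993344
δ_res = (-25.1 + 1000) × 0.993344 − 1000 = 968.411 − 1000 = -31.59‰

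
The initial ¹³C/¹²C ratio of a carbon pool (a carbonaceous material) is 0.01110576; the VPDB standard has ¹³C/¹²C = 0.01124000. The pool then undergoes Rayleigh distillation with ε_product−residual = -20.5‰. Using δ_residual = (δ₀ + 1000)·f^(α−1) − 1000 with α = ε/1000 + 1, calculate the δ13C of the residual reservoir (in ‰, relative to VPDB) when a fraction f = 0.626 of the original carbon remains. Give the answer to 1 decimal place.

δ₀ = (0.01110576/0.01124000 − 1)×1000 = (0.988057 − 1)×1000 = -11.943‰
α − 1 = ε/1000 = -0.0205
f^(α−1) = 0.626^(-0.0205) = 1.009649
δ_res = (-11.943 + 1000) × 1.009649 − 1000 = 997.590 − 1000 = -2.41‰

-2.4‰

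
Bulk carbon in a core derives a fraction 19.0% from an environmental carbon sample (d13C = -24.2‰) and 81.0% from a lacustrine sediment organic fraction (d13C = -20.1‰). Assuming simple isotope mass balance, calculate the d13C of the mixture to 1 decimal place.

-20.9‰

δ_mix = f_A·δ_A + f_B·δ_B
δ_mix = 0.190 × (-24.2) + 0.810 × (-20.1)
δ_mix = -4.60 + -16.28 = -20.88‰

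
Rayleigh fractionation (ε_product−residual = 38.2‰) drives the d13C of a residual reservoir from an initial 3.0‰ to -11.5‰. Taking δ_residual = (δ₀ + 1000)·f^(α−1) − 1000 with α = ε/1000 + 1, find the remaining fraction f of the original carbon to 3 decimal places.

0.683

α − 1 = ε/1000 = 0.0382
(δ_res + 1000)/(δ₀ + 1000) = (-11.5 + 1000)/(3.0 + 1000) = 988.5/1003.0 = 0.985543
f = 0.985543^(1/0.0382) = exp(ln(0.985543)/0.0382) = exp(-0.01456/0.0382)
f = exp(-0.3812) = 0.6830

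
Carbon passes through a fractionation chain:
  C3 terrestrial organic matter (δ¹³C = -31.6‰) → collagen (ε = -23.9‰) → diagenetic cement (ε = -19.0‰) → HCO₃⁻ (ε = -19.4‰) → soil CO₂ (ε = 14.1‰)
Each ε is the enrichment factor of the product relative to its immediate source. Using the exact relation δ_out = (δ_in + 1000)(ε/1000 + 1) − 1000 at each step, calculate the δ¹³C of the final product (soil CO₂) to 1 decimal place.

step 1: δ = (-31.60 + 1000)·(-23.9/1000 + 1) − 1000 = -54.74‰
step 2: δ = (-54.74 + 1000)·(-19.0/1000 + 1) − 1000 = -72.70‰
step 3: δ = (-72.70 + 1000)·(-19.4/1000 + 1) − 1000 = -90.69‰
step 4: δ = (-90.69 + 1000)·(14.1/1000 + 1) − 1000 = -77.87‰

-77.9‰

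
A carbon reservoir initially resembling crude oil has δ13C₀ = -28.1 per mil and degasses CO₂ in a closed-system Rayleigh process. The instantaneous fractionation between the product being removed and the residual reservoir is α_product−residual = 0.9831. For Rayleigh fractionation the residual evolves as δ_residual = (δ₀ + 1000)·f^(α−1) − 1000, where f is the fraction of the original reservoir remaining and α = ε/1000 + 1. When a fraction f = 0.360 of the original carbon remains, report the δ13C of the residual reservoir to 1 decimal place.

-11.2 per mil

Rayleigh residual: δ_res = (δ₀ + 1000)·f^(α−1) − 1000
α − 1 = -0.01690
f^(α−1) = 0.360^(-0.01690) = 1.017416
δ_res = (-28.1 + 1000) × 1.017416 − 1000 = 988.826 − 1000 = -11.17 per mil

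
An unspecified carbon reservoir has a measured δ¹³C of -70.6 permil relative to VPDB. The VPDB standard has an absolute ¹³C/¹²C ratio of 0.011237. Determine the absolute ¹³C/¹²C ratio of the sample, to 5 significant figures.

0.010444

R_sample = R_standard × (δ¹³C/1000 + 1)
R_sample = 0.011237 × (-70.6/1000 + 1) = 0.011237 × 0.929400
R_sample = 0.0104437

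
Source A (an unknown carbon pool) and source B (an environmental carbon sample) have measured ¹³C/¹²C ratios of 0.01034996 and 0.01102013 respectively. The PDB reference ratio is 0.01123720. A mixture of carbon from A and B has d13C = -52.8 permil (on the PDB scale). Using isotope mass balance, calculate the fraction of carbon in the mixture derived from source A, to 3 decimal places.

0.561

δ_A = (0.01034996/0.01123720 − 1)×1000 = (0.921044 − 1)×1000 = -78.956 permil
δ_B = (0.01102013/0.01123720 − 1)×1000 = (0.980683 − 1)×1000 = -19.317 permil
f_A = (δ_mix − δ_B)/(δ_A − δ_B) = (-52.8 − (-19.317))/(-78.956 − (-19.317))
f_A = -33.483 / -59.639 = 0.5614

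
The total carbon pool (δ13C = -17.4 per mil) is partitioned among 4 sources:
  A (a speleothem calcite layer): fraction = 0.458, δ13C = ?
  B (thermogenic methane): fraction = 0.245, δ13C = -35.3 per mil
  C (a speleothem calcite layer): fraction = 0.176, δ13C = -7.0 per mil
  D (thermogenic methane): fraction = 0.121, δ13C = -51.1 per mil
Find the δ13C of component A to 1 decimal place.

Isotope mass balance: δ_bulk = Σ fᵢ·δᵢ.
-17.4 = 0.458×δ_A + 0.245×(-35.3) + 0.176×(-7.0) + 0.121×(-51.1)
0.458·δ_A = -17.4 − (-16.064) = -1.336
δ_A = -1.336 / 0.458 = -2.92 per mil

-2.9 per mil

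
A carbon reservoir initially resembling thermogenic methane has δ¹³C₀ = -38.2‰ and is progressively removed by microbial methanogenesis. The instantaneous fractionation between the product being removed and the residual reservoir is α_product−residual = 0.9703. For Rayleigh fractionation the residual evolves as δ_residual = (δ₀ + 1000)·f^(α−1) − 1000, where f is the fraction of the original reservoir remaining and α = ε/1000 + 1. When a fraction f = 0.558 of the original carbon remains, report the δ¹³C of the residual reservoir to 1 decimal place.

Rayleigh residual: δ_res = (δ₀ + 1000)·f^(α−1) − 1000
α − 1 = -0.02970
f^(α−1) = 0.558^(-0.02970) = 1.017478
δ_res = (-38.2 + 1000) × 1.017478 − 1000 = 978.610 − 1000 = -21.39‰

-21.4‰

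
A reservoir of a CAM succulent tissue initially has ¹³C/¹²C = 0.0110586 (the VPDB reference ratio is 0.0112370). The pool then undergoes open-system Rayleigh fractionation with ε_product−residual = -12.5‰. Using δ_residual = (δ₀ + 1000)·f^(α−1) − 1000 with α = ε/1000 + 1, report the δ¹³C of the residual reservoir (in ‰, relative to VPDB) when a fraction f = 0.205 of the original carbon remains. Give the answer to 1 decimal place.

δ₀ = (0.0110586/0.0112370 − 1)×1000 = (0.984124 − 1)×1000 = -15.876‰
α − 1 = ε/1000 = -0.0125
f^(α−1) = 0.205^(-0.0125) = 1.020007
δ_res = (-15.876 + 1000) × 1.020007 − 1000 = 1003.813 − 1000 = 3.81‰

3.8‰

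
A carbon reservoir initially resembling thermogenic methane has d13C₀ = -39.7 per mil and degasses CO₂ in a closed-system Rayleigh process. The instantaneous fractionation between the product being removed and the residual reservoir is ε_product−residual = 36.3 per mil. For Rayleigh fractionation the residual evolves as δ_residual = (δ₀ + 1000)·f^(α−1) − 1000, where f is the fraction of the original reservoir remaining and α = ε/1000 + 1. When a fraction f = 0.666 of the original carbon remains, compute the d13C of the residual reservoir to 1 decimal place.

Rayleigh residual: δ_res = (δ₀ + 1000)·f^(α−1) − 1000
α = ε/1000 + 1 = 1.03630, so α − 1 = 0.03630
f^(α−1) = 0.666^(0.03630) = 0.985354
δ_res = (-39.7 + 1000) × 0.985354 − 1000 = 946.235 − 1000 = -53.76 per mil

-53.8 per mil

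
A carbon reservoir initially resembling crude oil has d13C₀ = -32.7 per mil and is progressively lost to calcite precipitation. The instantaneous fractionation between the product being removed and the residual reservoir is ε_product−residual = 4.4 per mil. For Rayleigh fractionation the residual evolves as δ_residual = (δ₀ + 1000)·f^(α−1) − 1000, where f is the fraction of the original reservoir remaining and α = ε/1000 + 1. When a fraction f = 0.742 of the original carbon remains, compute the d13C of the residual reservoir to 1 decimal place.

Rayleigh residual: δ_res = (δ₀ + 1000)·f^(α−1) − 1000
α = ε/1000 + 1 = 1.00440, so α − 1 = 0.00440
f^(α−1) = 0.742^(0.00440) = 0.998688
δ_res = (-32.7 + 1000) × 0.998688 − 1000 = 966.031 − 1000 = -33.97 per mil

-34.0 per mil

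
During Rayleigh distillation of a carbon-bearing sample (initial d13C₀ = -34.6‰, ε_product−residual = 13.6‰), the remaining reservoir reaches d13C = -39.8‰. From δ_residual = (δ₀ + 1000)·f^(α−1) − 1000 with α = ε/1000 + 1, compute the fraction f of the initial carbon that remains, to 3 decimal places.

0.672

α − 1 = ε/1000 = 0.0136
(δ_res + 1000)/(δ₀ + 1000) = (-39.8 + 1000)/(-34.6 + 1000) = 960.2/965.4 = 0.994614
f = 0.994614^(1/0.0136) = exp(ln(0.994614)/0.0136) = exp(-0.00540/0.0136)
f = exp(-0.3971) = 0.6722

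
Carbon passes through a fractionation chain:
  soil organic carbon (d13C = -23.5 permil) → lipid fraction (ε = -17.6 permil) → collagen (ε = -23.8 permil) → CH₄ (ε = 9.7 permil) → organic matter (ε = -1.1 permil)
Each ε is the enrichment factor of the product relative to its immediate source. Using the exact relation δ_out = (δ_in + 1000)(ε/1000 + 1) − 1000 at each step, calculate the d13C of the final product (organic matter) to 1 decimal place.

-55.5 permil

step 1: δ = (-23.50 + 1000)·(-17.6/1000 + 1) − 1000 = -40.69 permil
step 2: δ = (-40.69 + 1000)·(-23.8/1000 + 1) − 1000 = -63.52 permil
step 3: δ = (-63.52 + 1000)·(9.7/1000 + 1) − 1000 = -54.43 permil
step 4: δ = (-54.43 + 1000)·(-1.1/1000 + 1) − 1000 = -55.47 permil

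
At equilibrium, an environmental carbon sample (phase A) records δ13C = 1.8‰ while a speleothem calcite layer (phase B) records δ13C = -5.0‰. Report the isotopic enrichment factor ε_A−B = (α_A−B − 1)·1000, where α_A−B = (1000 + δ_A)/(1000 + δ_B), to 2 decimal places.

6.83‰

α_A−B = (1000 + 1.8) / (1000 + -5.0) = 1001.8 / 995.0 = 1.006834
ε_A−B = (1.006834 − 1) × 1000 = 6.834‰
(The approximation ε ≈ δ_A − δ_B would give 6.8‰.)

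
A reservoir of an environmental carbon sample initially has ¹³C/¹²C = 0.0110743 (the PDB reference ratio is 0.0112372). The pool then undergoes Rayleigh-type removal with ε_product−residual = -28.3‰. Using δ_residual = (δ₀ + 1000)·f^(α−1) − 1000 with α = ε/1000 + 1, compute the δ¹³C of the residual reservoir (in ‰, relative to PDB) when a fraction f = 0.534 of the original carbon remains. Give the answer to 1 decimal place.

δ₀ = (0.0110743/0.0112372 − 1)×1000 = (0.985504 − 1)×1000 = -14.496‰
α − 1 = ε/1000 = -0.0283
f^(α−1) = 0.534^(-0.0283) = 1.017913
δ_res = (-14.496 + 1000) × 1.017913 − 1000 = 1003.157 − 1000 = 3.16‰

3.2‰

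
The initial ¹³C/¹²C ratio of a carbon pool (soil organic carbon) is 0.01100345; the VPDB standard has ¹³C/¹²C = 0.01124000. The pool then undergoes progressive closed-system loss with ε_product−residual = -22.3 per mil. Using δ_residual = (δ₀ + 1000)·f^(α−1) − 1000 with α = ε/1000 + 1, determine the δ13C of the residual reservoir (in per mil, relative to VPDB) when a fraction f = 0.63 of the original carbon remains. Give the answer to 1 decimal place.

-10.9 per mil

δ₀ = (0.01100345/0.01124000 − 1)×1000 = (0.978955 − 1)×1000 = -21.045 per mil
α − 1 = ε/1000 = -0.0223
f^(α−1) = 0.63^(-0.0223) = 1.010357
δ_res = (-21.045 + 1000) × 1.010357 − 1000 = 989.093 − 1000 = -10.91 per mil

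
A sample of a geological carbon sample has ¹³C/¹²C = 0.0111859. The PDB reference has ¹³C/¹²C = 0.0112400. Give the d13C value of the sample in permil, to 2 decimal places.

-4.81 permil

d13C = (R_sample / R_standard − 1) × 1000
R_sample / R_standard = 0.0111859 / 0.0112400 = 0.995187
d13C = (0.995187 − 1) × 1000 = -4.813 permil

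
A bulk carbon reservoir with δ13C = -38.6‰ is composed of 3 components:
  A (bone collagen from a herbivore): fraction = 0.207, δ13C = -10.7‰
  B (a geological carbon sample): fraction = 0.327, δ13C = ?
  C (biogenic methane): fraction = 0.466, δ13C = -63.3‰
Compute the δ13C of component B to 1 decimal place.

Isotope mass balance: δ_bulk = Σ fᵢ·δᵢ.
-38.6 = 0.207×(-10.7) + 0.327×δ_B + 0.466×(-63.3)
0.327·δ_B = -38.6 − (-31.713) = -6.887
δ_B = -6.887 / 0.327 = -21.06‰

-21.1‰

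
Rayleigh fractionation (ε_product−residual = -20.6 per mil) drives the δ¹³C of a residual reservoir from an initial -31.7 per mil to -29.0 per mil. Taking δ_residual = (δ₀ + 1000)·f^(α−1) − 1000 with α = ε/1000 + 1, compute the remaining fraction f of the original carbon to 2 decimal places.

0.87

α − 1 = ε/1000 = -0.0206
(δ_res + 1000)/(δ₀ + 1000) = (-29.0 + 1000)/(-31.7 + 1000) = 971.0/968.3 = 1.002788
f = 1.002788^(1/-0.0206) = exp(ln(1.002788)/-0.0206) = exp(0.00278/-0.0206)
f = exp(-0.1352) = 0.8736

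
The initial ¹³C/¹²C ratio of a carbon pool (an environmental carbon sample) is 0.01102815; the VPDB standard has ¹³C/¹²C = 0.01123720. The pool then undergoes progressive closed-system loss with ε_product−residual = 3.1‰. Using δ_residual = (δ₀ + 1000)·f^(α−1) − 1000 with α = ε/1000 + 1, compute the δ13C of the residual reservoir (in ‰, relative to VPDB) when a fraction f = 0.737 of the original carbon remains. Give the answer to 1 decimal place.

δ₀ = (0.01102815/0.01123720 − 1)×1000 = (0.981397 − 1)×1000 = -18.603‰
α − 1 = ε/1000 = 0.0031
f^(α−1) = 0.737^(0.0031) = 0.999054
δ_res = (-18.603 + 1000) × 0.999054 − 1000 = 980.469 − 1000 = -19.53‰

-19.5‰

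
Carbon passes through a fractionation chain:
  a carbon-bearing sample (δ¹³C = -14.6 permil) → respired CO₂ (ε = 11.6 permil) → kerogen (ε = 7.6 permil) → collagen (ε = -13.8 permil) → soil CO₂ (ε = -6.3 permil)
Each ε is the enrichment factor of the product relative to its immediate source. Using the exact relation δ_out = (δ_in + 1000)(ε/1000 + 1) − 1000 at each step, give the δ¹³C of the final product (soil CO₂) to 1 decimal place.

-15.7 permil

step 1: δ = (-14.60 + 1000)·(11.6/1000 + 1) − 1000 = -3.17 permil
step 2: δ = (-3.17 + 1000)·(7.6/1000 + 1) − 1000 = 4.41 permil
step 3: δ = (4.41 + 1000)·(-13.8/1000 + 1) − 1000 = -9.45 permil
step 4: δ = (-9.45 + 1000)·(-6.3/1000 + 1) − 1000 = -15.69 permil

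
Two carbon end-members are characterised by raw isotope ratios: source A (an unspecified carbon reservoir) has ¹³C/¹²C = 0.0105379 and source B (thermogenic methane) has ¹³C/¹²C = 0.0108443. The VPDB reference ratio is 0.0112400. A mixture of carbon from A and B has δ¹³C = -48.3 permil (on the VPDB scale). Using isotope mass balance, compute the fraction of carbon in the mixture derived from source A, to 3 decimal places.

0.480

δ_A = (0.0105379/0.0112400 − 1)×1000 = (0.937536 − 1)×1000 = -62.464 permil
δ_B = (0.0108443/0.0112400 − 1)×1000 = (0.964795 − 1)×1000 = -35.205 permil
f_A = (δ_mix − δ_B)/(δ_A − δ_B) = (-48.3 − (-35.205))/(-62.464 − (-35.205))
f_A = -13.095 / -27.260 = 0.4804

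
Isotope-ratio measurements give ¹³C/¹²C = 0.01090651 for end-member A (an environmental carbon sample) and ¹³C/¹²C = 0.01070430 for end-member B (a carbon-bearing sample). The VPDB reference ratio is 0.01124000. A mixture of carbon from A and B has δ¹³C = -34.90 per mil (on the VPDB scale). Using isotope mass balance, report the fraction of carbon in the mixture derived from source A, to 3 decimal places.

0.709

δ_A = (0.01090651/0.01124000 − 1)×1000 = (0.970330 − 1)×1000 = -29.670 per mil
δ_B = (0.01070430/0.01124000 − 1)×1000 = (0.952340 − 1)×1000 = -47.660 per mil
f_A = (δ_mix − δ_B)/(δ_A − δ_B) = (-34.90 − (-47.660))/(-29.670 − (-47.660))
f_A = 12.760 / 17.990 = 0.7093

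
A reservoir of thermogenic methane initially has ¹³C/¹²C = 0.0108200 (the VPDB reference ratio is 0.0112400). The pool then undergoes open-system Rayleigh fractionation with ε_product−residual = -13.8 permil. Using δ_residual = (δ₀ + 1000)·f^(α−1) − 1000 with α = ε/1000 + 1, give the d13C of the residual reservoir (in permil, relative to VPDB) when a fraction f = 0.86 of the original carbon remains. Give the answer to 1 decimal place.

δ₀ = (0.0108200/0.0112400 − 1)×1000 = (0.962633 − 1)×1000 = -37.367 permil
α − 1 = ε/1000 = -0.0138
f^(α−1) = 0.86^(-0.0138) = 1.002084
δ_res = (-37.367 + 1000) × 1.002084 − 1000 = 964.639 − 1000 = -35.36 permil

-35.4 permil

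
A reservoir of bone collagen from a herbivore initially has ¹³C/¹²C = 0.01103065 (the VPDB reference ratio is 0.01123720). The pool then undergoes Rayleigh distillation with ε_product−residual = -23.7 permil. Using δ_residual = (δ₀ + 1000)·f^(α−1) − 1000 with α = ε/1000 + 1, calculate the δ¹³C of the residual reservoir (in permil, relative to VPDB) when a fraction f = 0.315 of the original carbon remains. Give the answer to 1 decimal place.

δ₀ = (0.01103065/0.01123720 − 1)×1000 = (0.981619 − 1)×1000 = -18.381 permil
α − 1 = ε/1000 = -0.0237
f^(α−1) = 0.315^(-0.0237) = 1.027756
δ_res = (-18.381 + 1000) × 1.027756 − 1000 = 1008.865 − 1000 = 8.86 permil

8.9 permil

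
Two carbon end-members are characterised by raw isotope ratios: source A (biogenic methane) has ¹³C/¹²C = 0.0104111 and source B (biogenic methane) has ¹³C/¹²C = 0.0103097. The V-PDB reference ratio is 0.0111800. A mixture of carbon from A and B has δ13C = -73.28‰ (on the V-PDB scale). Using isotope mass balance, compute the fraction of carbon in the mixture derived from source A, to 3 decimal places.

0.503

δ_A = (0.0104111/0.0111800 − 1)×1000 = (0.931225 − 1)×1000 = -68.775‰
δ_B = (0.0103097/0.0111800 − 1)×1000 = (0.922156 − 1)×1000 = -77.844‰
f_A = (δ_mix − δ_B)/(δ_A − δ_B) = (-73.28 − (-77.844))/(-68.775 − (-77.844))
f_A = 4.564 / 9.070 = 0.5033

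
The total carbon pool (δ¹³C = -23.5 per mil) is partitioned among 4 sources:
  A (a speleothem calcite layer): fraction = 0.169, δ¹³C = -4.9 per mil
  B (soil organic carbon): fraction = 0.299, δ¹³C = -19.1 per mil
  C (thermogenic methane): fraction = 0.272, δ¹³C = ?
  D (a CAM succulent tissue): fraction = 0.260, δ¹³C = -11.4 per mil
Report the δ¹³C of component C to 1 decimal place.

Isotope mass balance: δ_bulk = Σ fᵢ·δᵢ.
-23.5 = 0.169×(-4.9) + 0.299×(-19.1) + 0.272×δ_C + 0.260×(-11.4)
0.272·δ_C = -23.5 − (-9.503) = -13.997
δ_C = -13.997 / 0.272 = -51.46 per mil

-51.5 per mil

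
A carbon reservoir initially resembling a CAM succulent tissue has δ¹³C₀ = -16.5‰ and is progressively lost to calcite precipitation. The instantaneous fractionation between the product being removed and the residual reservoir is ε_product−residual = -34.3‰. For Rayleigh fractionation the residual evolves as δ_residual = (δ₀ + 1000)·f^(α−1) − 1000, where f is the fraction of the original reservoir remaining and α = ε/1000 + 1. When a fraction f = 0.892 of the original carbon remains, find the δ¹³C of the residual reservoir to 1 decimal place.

Rayleigh residual: δ_res = (δ₀ + 1000)·f^(α−1) − 1000
α = ε/1000 + 1 = 0.96570, so α − 1 = -0.03430
f^(α−1) = 0.892^(-0.03430) = 1.003928
δ_res = (-16.5 + 1000) × 1.003928 − 1000 = 987.363 − 1000 = -12.64‰

-12.6‰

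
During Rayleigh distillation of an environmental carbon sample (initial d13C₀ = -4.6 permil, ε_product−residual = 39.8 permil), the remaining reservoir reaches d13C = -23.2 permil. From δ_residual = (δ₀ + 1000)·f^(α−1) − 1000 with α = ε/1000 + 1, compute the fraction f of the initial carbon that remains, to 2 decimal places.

α − 1 = ε/1000 = 0.0398
(δ_res + 1000)/(δ₀ + 1000) = (-23.2 + 1000)/(-4.6 + 1000) = 976.8/995.4 = 0.981314
f = 0.981314^(1/0.0398) = exp(ln(0.981314)/0.0398) = exp(-0.01886/0.0398)
f = exp(-0.4739) = 0.6225

0.62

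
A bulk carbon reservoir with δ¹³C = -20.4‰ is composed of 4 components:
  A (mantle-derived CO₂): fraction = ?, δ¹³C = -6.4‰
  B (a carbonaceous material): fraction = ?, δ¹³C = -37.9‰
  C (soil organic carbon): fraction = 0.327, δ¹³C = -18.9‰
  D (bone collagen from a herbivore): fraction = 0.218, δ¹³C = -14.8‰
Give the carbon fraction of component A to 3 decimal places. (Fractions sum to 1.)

Let f_A and f_B be the unknown fractions; fractions sum to 1 so f_A + f_B = 0.455.
Mass balance: Σ fᵢ·δᵢ = δ_bulk ⇒ f_A·(-6.4) + f_B·(-37.9) = -20.4 − (-9.407) = -10.993
Substitute f_B = 0.455 − f_A:
f_A·(-6.4 − -37.9) = -10.993 − 0.455×(-37.9) = 6.251
f_A = 6.251 / 31.5 = 0.1985

0.198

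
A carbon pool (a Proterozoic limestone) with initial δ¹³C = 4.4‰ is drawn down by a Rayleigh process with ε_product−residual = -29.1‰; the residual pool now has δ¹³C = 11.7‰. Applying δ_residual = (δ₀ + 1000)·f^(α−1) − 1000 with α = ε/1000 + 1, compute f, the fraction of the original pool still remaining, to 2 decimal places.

0.78

α − 1 = ε/1000 = -0.0291
(δ_res + 1000)/(δ₀ + 1000) = (11.7 + 1000)/(4.4 + 1000) = 1011.7/1004.4 = 1.007268
f = 1.007268^(1/-0.0291) = exp(ln(1.007268)/-0.0291) = exp(0.00724/-0.0291)
f = exp(-0.2489) = 0.7797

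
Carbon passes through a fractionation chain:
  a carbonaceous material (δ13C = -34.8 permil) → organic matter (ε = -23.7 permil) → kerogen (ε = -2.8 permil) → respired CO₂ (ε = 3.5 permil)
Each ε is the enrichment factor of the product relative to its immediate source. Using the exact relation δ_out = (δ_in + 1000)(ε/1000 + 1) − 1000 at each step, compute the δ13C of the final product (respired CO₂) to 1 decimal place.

-57.0 permil

step 1: δ = (-34.80 + 1000)·(-23.7/1000 + 1) − 1000 = -57.68 permil
step 2: δ = (-57.68 + 1000)·(-2.8/1000 + 1) − 1000 = -60.31 permil
step 3: δ = (-60.31 + 1000)·(3.5/1000 + 1) − 1000 = -57.02 permil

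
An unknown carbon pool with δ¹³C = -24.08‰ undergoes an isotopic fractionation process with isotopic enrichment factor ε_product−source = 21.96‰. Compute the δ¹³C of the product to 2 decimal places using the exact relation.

Exactly, δ_product = (δ_source + 1000)·(ε/1000 + 1) − 1000.
δ_product = (-24.08 + 1000) × (21.96/1000 + 1) − 1000
δ_product = -2.649‰

-2.65‰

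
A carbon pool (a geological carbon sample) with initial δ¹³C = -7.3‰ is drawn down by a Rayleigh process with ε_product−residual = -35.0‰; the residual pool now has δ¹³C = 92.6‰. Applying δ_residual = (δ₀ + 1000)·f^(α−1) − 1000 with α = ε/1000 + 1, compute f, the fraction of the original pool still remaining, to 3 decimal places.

α − 1 = ε/1000 = -0.0350
(δ_res + 1000)/(δ₀ + 1000) = (92.6 + 1000)/(-7.3 + 1000) = 1092.6/992.7 = 1.100635
f = 1.100635^(1/-0.0350) = exp(ln(1.100635)/-0.0350) = exp(0.09589/-0.0350)
f = exp(-2.7396) = 0.0646

0.065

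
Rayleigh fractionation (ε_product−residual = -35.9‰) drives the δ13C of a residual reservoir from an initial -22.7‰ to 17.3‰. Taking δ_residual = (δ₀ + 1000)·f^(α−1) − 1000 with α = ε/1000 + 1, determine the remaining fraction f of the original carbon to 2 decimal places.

0.33

α − 1 = ε/1000 = -0.0359
(δ_res + 1000)/(δ₀ + 1000) = (17.3 + 1000)/(-22.7 + 1000) = 1017.3/977.3 = 1.040929
f = 1.040929^(1/-0.0359) = exp(ln(1.040929)/-0.0359) = exp(0.04011/-0.0359)
f = exp(-1.1174) = 0.3271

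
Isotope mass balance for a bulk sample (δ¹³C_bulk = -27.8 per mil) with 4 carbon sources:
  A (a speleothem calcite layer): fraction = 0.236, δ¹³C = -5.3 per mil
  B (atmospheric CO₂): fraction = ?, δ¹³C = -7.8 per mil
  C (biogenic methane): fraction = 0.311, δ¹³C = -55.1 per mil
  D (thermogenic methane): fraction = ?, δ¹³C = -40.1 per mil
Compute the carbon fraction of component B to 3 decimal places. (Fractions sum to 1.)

Let f_B and f_D be the unknown fractions; fractions sum to 1 so f_B + f_D = 0.453.
Mass balance: Σ fᵢ·δᵢ = δ_bulk ⇒ f_B·(-7.8) + f_D·(-40.1) = -27.8 − (-18.387) = -9.413
Substitute f_D = 0.453 − f_B:
f_B·(-7.8 − -40.1) = -9.413 − 0.453×(-40.1) = 8.752
f_B = 8.752 / 32.3 = 0.2710

0.271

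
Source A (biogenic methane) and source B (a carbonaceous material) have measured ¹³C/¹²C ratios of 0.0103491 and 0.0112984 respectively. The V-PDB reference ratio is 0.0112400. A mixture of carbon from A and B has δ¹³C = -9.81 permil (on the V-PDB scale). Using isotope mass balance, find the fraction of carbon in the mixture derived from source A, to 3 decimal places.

δ_A = (0.0103491/0.0112400 − 1)×1000 = (0.920738 − 1)×1000 = -79.262 permil
δ_B = (0.0112984/0.0112400 − 1)×1000 = (1.005196 − 1)×1000 = 5.196 permil
f_A = (δ_mix − δ_B)/(δ_A − δ_B) = (-9.81 − (5.196))/(-79.262 − (5.196))
f_A = -15.006 / -84.457 = 0.1777

0.178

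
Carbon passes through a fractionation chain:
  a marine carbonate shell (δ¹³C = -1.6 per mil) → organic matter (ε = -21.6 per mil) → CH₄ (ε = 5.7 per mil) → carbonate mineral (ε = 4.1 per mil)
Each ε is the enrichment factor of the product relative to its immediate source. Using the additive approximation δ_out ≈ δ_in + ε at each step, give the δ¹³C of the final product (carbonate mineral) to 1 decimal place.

-13.4 per mil

step 1: δ ≈ -1.6 + (-21.6) = -23.2 per mil
step 2: δ ≈ -23.2 + (5.7) = -17.5 per mil
step 3: δ ≈ -17.5 + (4.1) = -13.4 per mil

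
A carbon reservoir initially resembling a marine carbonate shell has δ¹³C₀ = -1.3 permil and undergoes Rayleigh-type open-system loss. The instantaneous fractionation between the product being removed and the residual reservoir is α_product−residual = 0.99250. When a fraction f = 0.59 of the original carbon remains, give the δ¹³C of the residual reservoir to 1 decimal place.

Rayleigh residual: δ_res = (δ₀ + 1000)·f^(α−1) − 1000
α − 1 = -0.00750
f^(α−1) = 0.59^(-0.00750) = 1.003965
δ_res = (-1.3 + 1000) × 1.003965 − 1000 = 1002.660 − 1000 = 2.66 permil

2.7 permil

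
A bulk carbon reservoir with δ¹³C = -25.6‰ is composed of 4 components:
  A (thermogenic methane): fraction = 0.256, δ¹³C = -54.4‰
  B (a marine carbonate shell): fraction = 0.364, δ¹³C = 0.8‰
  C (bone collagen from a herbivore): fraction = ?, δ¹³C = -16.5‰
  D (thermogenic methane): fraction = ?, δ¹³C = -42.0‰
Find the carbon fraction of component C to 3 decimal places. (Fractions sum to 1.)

Let f_C and f_D be the unknown fractions; fractions sum to 1 so f_C + f_D = 0.380.
Mass balance: Σ fᵢ·δᵢ = δ_bulk ⇒ f_C·(-16.5) + f_D·(-42.0) = -25.6 − (-13.635) = -11.965
Substitute f_D = 0.380 − f_C:
f_C·(-16.5 − -42.0) = -11.965 − 0.380×(-42.0) = 3.995
f_C = 3.995 / 25.5 = 0.1567

0.157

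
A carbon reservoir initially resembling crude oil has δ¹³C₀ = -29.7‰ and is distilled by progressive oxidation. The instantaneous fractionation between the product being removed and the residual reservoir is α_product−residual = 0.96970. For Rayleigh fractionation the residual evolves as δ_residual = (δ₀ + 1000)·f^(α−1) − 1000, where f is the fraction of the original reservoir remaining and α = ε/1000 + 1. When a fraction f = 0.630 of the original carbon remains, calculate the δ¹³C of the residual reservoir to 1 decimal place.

-16.0‰

Rayleigh residual: δ_res = (δ₀ + 1000)·f^(α−1) − 1000
α − 1 = -0.03030
f^(α−1) = 0.630^(-0.03030) = 1.014098
δ_res = (-29.7 + 1000) × 1.014098 − 1000 = 983.979 − 1000 = -16.02‰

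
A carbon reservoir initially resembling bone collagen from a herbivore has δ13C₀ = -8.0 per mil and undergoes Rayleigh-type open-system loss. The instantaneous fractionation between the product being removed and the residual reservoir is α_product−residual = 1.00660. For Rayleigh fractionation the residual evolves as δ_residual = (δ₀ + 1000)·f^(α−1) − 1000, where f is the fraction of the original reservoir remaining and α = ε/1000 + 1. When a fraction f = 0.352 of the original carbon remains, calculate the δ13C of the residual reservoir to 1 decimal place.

Rayleigh residual: δ_res = (δ₀ + 1000)·f^(α−1) − 1000
α − 1 = 0.00660
f^(α−1) = 0.352^(0.00660) = 0.993132
δ_res = (-8.0 + 1000) × 0.993132 − 1000 = 985.187 − 1000 = -14.81 per mil

-14.8 per mil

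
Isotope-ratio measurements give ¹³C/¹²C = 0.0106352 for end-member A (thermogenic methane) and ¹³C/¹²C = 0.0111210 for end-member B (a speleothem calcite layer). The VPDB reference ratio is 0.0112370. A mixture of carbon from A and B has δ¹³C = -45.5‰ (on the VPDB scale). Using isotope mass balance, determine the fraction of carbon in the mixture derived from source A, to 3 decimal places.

δ_A = (0.0106352/0.0112370 − 1)×1000 = (0.946445 − 1)×1000 = -53.555‰
δ_B = (0.0111210/0.0112370 − 1)×1000 = (0.989677 − 1)×1000 = -10.323‰
f_A = (δ_mix − δ_B)/(δ_A − δ_B) = (-45.5 − (-10.323))/(-53.555 − (-10.323))
f_A = -35.177 / -43.232 = 0.8137

0.814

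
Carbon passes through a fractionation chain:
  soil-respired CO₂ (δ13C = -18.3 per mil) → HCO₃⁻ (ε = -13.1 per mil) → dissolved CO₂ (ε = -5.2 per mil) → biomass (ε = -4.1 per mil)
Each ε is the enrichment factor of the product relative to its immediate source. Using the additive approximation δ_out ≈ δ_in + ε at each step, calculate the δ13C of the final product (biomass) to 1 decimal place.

-40.7 per mil

step 1: δ ≈ -18.3 + (-13.1) = -31.4 per mil
step 2: δ ≈ -31.4 + (-5.2) = -36.6 per mil
step 3: δ ≈ -36.6 + (-4.1) = -40.7 per mil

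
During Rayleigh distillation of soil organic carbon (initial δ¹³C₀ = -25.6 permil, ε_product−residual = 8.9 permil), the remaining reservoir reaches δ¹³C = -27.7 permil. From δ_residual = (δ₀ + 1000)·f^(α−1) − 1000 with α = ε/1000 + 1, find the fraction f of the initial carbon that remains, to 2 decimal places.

α − 1 = ε/1000 = 0.0089
(δ_res + 1000)/(δ₀ + 1000) = (-27.7 + 1000)/(-25.6 + 1000) = 972.3/974.4 = 0.997845
f = 0.997845^(1/0.0089) = exp(ln(0.997845)/0.0089) = exp(-0.00216/0.0089)
f = exp(-0.2424) = 0.7847

0.78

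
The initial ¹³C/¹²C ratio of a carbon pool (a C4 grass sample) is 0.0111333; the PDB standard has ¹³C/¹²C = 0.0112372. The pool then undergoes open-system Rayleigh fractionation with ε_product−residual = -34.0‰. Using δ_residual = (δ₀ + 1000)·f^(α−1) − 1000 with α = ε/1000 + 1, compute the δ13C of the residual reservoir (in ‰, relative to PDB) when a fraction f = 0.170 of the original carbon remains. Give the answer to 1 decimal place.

52.3‰

δ₀ = (0.0111333/0.0112372 − 1)×1000 = (0.990754 − 1)×1000 = -9.246‰
α − 1 = ε/1000 = -0.0340
f^(α−1) = 0.170^(-0.0340) = 1.062098
δ_res = (-9.246 + 1000) × 1.062098 − 1000 = 1052.278 − 1000 = 52.28‰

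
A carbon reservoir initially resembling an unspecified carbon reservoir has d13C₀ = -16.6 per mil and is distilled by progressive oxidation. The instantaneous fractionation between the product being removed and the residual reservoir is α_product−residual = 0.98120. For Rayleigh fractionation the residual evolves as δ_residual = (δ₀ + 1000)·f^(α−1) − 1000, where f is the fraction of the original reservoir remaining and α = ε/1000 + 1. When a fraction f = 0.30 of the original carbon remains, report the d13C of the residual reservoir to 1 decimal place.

Rayleigh residual: δ_res = (δ₀ + 1000)·f^(α−1) − 1000
α − 1 = -0.01880
f^(α−1) = 0.30^(-0.01880) = 1.022893
δ_res = (-16.6 + 1000) × 1.022893 − 1000 = 1005.913 − 1000 = 5.91 per mil

5.9 per mil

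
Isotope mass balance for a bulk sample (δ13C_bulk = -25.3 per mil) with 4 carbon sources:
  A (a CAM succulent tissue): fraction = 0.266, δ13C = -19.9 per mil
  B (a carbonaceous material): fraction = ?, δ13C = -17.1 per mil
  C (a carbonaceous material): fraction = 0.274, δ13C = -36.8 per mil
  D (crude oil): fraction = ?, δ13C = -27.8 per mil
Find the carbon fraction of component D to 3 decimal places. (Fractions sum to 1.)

Let f_D and f_B be the unknown fractions; fractions sum to 1 so f_D + f_B = 0.460.
Mass balance: Σ fᵢ·δᵢ = δ_bulk ⇒ f_D·(-27.8) + f_B·(-17.1) = -25.3 − (-15.377) = -9.923
Substitute f_B = 0.460 − f_D:
f_D·(-27.8 − -17.1) = -9.923 − 0.460×(-17.1) = -2.057
f_D = -2.057 / -10.7 = 0.1923

0.192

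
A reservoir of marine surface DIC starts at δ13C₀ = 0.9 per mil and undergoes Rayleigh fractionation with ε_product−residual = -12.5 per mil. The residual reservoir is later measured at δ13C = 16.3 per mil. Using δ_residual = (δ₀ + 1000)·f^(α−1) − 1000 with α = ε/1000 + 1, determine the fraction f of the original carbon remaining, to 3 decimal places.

α − 1 = ε/1000 = -0.0125
(δ_res + 1000)/(δ₀ + 1000) = (16.3 + 1000)/(0.9 + 1000) = 1016.3/1000.9 = 1.015386
f = 1.015386^(1/-0.0125) = exp(ln(1.015386)/-0.0125) = exp(0.01527/-0.0125)
f = exp(-1.2215) = 0.2948

0.295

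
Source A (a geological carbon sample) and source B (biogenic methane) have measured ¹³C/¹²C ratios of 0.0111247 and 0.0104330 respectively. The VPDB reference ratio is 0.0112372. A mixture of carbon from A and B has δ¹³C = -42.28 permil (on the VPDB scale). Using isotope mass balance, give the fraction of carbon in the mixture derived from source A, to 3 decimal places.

δ_A = (0.0111247/0.0112372 − 1)×1000 = (0.989989 − 1)×1000 = -10.011 permil
δ_B = (0.0104330/0.0112372 − 1)×1000 = (0.928434 − 1)×1000 = -71.566 permil
f_A = (δ_mix − δ_B)/(δ_A − δ_B) = (-42.28 − (-71.566))/(-10.011 − (-71.566))
f_A = 29.286 / 61.554 = 0.4758

0.476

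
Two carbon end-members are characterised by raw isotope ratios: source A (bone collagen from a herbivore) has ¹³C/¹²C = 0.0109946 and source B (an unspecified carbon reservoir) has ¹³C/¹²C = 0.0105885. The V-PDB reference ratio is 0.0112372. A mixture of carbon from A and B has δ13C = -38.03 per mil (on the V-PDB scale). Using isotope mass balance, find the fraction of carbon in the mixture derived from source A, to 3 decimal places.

0.545

δ_A = (0.0109946/0.0112372 − 1)×1000 = (0.978411 − 1)×1000 = -21.589 per mil
δ_B = (0.0105885/0.0112372 − 1)×1000 = (0.942272 − 1)×1000 = -57.728 per mil
f_A = (δ_mix − δ_B)/(δ_A − δ_B) = (-38.03 − (-57.728))/(-21.589 − (-57.728))
f_A = 19.698 / 36.139 = 0.5451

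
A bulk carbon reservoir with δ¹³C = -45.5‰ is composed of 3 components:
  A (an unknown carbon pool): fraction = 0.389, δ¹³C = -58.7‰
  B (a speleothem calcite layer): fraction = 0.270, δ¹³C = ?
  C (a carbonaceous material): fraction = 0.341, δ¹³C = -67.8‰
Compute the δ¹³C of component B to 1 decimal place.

1.7‰

Isotope mass balance: δ_bulk = Σ fᵢ·δᵢ.
-45.5 = 0.389×(-58.7) + 0.270×δ_B + 0.341×(-67.8)
0.270·δ_B = -45.5 − (-45.954) = 0.454
δ_B = 0.454 / 0.270 = 1.68‰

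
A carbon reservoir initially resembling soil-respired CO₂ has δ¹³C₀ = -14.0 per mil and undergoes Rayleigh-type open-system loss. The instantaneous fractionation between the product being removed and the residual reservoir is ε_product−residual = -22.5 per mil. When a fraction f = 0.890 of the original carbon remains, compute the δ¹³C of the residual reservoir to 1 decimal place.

Rayleigh residual: δ_res = (δ₀ + 1000)·f^(α−1) − 1000
α = ε/1000 + 1 = 0.97750, so α − 1 = -0.02250
f^(α−1) = 0.890^(-0.02250) = 1.002625
δ_res = (-14.0 + 1000) × 1.002625 − 1000 = 988.589 − 1000 = -11.41 per mil

-11.4 per mil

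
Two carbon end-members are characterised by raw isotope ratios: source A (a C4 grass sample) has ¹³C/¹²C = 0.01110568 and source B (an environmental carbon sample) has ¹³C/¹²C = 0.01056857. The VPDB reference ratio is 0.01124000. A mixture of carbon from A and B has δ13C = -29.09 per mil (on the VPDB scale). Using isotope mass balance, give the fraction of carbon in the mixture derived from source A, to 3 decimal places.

0.641

δ_A = (0.01110568/0.01124000 − 1)×1000 = (0.988050 − 1)×1000 = -11.950 per mil
δ_B = (0.01056857/0.01124000 − 1)×1000 = (0.940264 − 1)×1000 = -59.736 per mil
f_A = (δ_mix − δ_B)/(δ_A − δ_B) = (-29.09 − (-59.736))/(-11.950 − (-59.736))
f_A = 30.646 / 47.786 = 0.6413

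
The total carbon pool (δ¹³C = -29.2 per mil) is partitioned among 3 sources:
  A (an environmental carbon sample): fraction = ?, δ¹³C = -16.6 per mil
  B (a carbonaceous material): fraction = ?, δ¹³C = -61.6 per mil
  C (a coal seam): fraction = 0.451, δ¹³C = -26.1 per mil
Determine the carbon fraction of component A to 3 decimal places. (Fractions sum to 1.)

0.364

Let f_A and f_B be the unknown fractions; fractions sum to 1 so f_A + f_B = 0.549.
Mass balance: Σ fᵢ·δᵢ = δ_bulk ⇒ f_A·(-16.6) + f_B·(-61.6) = -29.2 − (-11.771) = -17.429
Substitute f_B = 0.549 − f_A:
f_A·(-16.6 − -61.6) = -17.429 − 0.549×(-61.6) = 16.390
f_A = 16.390 / 45.0 = 0.3642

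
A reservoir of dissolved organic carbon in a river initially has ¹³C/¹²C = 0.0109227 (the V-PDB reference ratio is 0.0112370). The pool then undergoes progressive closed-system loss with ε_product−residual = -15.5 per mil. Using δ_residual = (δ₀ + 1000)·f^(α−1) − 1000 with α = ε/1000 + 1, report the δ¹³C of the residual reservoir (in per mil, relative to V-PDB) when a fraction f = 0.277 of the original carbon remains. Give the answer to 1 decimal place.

δ₀ = (0.0109227/0.0112370 − 1)×1000 = (0.972030 − 1)×1000 = -27.970 per mil
α − 1 = ε/1000 = -0.0155
f^(α−1) = 0.277^(-0.0155) = 1.020097
δ_res = (-27.970 + 1000) × 1.020097 − 1000 = 991.565 − 1000 = -8.44 per mil

-8.4 per mil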